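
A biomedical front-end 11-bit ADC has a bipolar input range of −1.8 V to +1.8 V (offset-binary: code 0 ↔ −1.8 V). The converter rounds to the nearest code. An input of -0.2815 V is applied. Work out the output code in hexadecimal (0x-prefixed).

code 0x360 (decimal 864)

LSB = 3.6 V / 2048 = 1.758 mV.
(-0.2815 − (−1.8)) / 0.00175781 = 863.858 LSBs.
Round → code 864.
In hexadecimal (0x-prefixed): 0x360.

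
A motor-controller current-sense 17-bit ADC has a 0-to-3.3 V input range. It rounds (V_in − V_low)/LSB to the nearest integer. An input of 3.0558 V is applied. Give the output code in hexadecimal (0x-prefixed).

Full-scale span = 3.3 V; LSB = 3.3/2^17 = 25.18 µV.
(3.0558 − 0) / 2.5177e-05 = 121372.672 LSBs.
So the output code is 121373.
In hexadecimal (0x-prefixed): 0x1DA1D.

code 0x1DA1D (decimal 121373)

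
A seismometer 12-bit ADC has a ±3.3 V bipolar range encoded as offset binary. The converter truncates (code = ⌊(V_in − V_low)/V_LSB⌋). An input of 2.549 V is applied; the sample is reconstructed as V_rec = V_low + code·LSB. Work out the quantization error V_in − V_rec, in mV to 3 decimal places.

LSB = 6.6/2^12 = 1.611 mV.
Scaled input = 3629.9248 LSBs, so code = 3629.
V_rec = (−3.3) + 3629·0.00161133 = 2.5475098 V.
Difference: 0.00149023 V → 1.490 mV.

1.490 mV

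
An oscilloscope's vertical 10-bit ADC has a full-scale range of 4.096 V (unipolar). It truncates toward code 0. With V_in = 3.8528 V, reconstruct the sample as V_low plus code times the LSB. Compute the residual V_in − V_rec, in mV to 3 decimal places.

Step size: 4.096 V ÷ 2^10 = 4.000 mV.
(3.8528 − 0)/0.004 = 963.2000; ⌊·⌋ gives code 963.
Code 963 maps back to 0 + 963×0.004 V = 3.852 V.
Error = 3.8528 − 3.852 = 0.0008 V = 0.800 mV.

0.800 mV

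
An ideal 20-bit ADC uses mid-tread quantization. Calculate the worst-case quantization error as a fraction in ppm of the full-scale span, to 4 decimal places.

Rounding → worst-case error = ½ LSB = V_FS/2^21, so 1e+06/2097152 = 0.476837 ppm of full scale.

0.4768 ppm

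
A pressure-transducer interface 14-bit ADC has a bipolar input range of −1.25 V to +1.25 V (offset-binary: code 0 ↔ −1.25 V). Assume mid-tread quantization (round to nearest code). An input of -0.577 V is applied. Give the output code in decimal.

code 4411

Full-scale span = 2.5 V; LSB = 2.5/2^14 = 152.59 µV.
(-0.577 − (−1.25)) / 0.000152588 = 4410.573 LSBs.
Round → code 4411.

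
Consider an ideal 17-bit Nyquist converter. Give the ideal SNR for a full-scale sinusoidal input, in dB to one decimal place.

SNR ≈ 6.02·N + 1.76 dB = 6.02·17 + 1.76 = 104.10 dB.

104.1 dB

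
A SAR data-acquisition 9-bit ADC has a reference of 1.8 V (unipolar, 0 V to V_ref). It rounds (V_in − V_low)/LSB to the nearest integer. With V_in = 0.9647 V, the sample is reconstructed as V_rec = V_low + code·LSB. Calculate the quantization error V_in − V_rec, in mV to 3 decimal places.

1.419 mV

LSB = 1.8/2^9 = 3.516 mV.
(V_in − V_low)/LSB = (0.9647 − 0)/0.00351563 = 274.4036 → code 274 (round).
Code 274 maps back to 0 + 274×0.00351563 V = 0.96328125 V.
Difference: 0.00141875 V → 1.419 mV.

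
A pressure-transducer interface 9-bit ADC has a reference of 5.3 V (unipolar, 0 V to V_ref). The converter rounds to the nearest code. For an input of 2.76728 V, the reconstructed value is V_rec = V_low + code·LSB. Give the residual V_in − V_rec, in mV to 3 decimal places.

Step size: 5.3 V ÷ 2^9 = 10.352 mV.
(V_in − V_low)/LSB = (2.76728 − 0)/0.0103516 = 267.3297 → code 267 (round).
Reconstructed: 2.7638672 V.
Error = 2.76728 − 2.7638672 = 0.00341281 V = 3.413 mV.

3.413 mV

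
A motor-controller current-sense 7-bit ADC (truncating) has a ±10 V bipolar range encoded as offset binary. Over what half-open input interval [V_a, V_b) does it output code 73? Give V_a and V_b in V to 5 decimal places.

LSB = 20/2^7 = 156.250 mV.
V_a = V_low + 73·LSB = 1.40625 V; V_b = V_low + 74·LSB = 1.5625 V.

[1.40625 V, 1.56250 V)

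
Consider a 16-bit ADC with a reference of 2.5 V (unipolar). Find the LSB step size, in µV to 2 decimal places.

38.15 µV

Full-scale span = 2.5 V.
LSB = 2.5 / 2^16 = 2.5 / 65536 = 3.8147e-05 V = 38.15 µV.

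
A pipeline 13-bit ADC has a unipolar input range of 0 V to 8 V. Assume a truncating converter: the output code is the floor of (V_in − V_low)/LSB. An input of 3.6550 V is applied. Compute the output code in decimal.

Full-scale span = 8 V; LSB = 8/2^13 = 0.977 mV.
(3.6550 − 0) / 0.000976562 = 3742.720 LSBs.
So the output code is 3742.

code 3742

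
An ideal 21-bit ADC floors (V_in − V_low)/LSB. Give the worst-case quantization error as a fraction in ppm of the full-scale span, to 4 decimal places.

0.4768 ppm

Truncating → worst-case error = 1 LSB = V_FS/2^21, so 1e+06/2097152 = 0.476837 ppm of full scale.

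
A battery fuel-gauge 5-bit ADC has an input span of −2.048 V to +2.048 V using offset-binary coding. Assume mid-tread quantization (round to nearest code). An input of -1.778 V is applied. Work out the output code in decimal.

Full-scale span = 4.096 V; LSB = 4.096/2^5 = 128.000 mV.
Input sits at 2.109 steps above V_low.
round(2.109) = 2.

code 2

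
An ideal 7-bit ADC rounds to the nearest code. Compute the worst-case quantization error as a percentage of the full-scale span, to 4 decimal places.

0.3906 %

Rounding → worst-case error = ½ LSB = V_FS/2^8, so 100/256 = 0.390625 % of full scale.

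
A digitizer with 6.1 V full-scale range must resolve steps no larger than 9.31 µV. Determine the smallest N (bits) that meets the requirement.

20 bits

Number of steps required ≥ 6.1 V / 9.31 µV = 655209.45.
Need 2^N ≥ 655209.45; 2^19 = 524288, 2^20 = 1048576.
Minimum N = 20.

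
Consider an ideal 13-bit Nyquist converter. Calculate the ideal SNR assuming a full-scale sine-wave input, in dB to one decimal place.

SNR ≈ 6.02·N + 1.76 dB = 6.02·13 + 1.76 = 80.02 dB.

80.0 dB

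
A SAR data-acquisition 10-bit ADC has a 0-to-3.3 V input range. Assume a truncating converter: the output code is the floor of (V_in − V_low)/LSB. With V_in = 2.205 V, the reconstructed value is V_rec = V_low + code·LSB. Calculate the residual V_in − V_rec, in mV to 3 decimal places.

LSB = 3.3/2^10 = 3.223 mV.
Scaled input = 684.2182 LSBs, so code = 684.
Reconstructed: 2.2042969 V.
Error = 2.205 − 2.2042969 = 0.000703125 V = 0.703 mV.

0.703 mV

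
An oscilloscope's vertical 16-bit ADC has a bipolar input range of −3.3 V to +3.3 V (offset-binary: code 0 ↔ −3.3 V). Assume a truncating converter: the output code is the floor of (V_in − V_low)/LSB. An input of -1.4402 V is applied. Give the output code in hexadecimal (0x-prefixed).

With 65536 levels over 6.6 V, one step is 100.71 µV.
(-1.4402 − (−3.3)) / 0.000100708 = 18467.250 LSBs.
⌊·⌋(18467.250) = 18467.
In hexadecimal (0x-prefixed): 0x4823.

code 0x4823 (decimal 18467)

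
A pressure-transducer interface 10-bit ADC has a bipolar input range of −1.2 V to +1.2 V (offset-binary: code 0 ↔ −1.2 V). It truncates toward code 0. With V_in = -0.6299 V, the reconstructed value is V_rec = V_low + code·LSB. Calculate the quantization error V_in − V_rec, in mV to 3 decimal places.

Step size: 2.4 V ÷ 2^10 = 2.344 mV.
Scaled input = 243.2427 LSBs, so code = 243.
V_rec = (−1.2) + 243·0.00234375 = -0.63046875 V.
Error = -0.6299 − (−0.63046875) = 0.00056875 V = 0.569 mV.

0.569 mV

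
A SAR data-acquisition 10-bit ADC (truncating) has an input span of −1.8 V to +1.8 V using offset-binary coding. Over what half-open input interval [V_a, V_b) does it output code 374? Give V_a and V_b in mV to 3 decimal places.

LSB = 3.6/2^10 = 3.516 mV.
V_a = V_low + 374·LSB = -0.485156 V; V_b = V_low + 375·LSB = -0.481641 V.

[-485.156 mV, -481.641 mV)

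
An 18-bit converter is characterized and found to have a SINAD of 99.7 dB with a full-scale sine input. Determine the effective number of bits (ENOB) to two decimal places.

16.27 bits

ENOB = (SINAD − 1.76) / 6.02 = (99.7 − 1.76)/6.02 = 16.269.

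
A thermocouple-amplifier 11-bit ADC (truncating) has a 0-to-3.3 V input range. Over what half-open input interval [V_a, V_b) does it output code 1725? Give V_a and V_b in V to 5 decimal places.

LSB = 3.3/2^11 = 1.611 mV.
V_a = V_low + 1725·LSB = 2.77954 V; V_b = V_low + 1726·LSB = 2.78115 V.

[2.77954 V, 2.78115 V)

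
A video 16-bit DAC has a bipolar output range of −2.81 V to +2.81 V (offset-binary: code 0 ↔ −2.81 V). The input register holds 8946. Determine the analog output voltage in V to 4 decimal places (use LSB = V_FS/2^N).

-2.0428 V

LSB = 5.62 V / 2^16 = 85.75 µV.
V_out = (−2.81) + 8946 × 8.57544e-05 V = -2.04284 V.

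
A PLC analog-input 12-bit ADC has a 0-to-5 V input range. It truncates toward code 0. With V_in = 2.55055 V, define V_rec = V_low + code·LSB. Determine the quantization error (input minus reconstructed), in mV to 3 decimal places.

LSB = 5/2^12 = 1.221 mV.
(2.55055 − 0)/0.0012207 = 2089.4106; ⌊·⌋ gives code 2089.
Code 2089 maps back to 0 + 2089×0.0012207 V = 2.5500488 V.
Difference: 0.000501172 V → 0.501 mV.

0.501 mV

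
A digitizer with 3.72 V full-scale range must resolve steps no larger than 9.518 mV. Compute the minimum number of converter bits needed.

Number of steps required ≥ 3.72 V / 9.518 mV = 390.84.
Need 2^N ≥ 390.84; 2^8 = 256, 2^9 = 512.
Minimum N = 9.

9 bits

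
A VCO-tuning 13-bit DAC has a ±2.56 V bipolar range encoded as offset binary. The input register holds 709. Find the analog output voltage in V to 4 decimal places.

-2.1169 V

LSB = 5.12 V / 2^13 = 0.625 mV.
V_out = (−2.56) + 709 × 0.000625 V = -2.11687 V.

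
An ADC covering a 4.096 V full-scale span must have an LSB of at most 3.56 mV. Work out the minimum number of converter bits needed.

11 bits

Number of steps required ≥ 4.096 V / 3.56 mV = 1150.56.
Need 2^N ≥ 1150.56; 2^10 = 1024, 2^11 = 2048.
Minimum N = 11.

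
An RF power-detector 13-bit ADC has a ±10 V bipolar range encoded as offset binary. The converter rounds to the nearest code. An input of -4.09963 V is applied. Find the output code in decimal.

LSB = 20 V / 8192 = 2.441 mV.
Input sits at 2416.792 steps above V_low.
round(2416.792) = 2417.

code 2417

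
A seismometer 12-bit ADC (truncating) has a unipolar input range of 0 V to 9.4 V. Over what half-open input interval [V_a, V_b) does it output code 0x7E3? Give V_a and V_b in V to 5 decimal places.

LSB = 9.4/2^12 = 2.295 mV.
Code 0x7E3 = 2019 decimal.
V_a = V_low + 2019·LSB = 4.63345 V; V_b = V_low + 2020·LSB = 4.63574 V.

[4.63345 V, 4.63574 V)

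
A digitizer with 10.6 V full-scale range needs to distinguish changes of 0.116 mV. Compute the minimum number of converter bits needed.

Number of steps required ≥ 10.6 V / 0.116 mV = 91379.31.
Need 2^N ≥ 91379.31; 2^16 = 65536, 2^17 = 131072.
Minimum N = 17.

17 bits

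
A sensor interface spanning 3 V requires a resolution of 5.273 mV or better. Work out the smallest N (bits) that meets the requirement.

Number of steps required ≥ 3 V / 5.273 mV = 568.94.
Need 2^N ≥ 568.94; 2^9 = 512, 2^10 = 1024.
Minimum N = 10.

10 bits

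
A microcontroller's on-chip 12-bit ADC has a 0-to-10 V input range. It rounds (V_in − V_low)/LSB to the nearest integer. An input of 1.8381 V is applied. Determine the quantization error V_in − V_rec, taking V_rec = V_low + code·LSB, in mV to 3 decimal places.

-0.279 mV

Step size: 10 V ÷ 2^12 = 2.441 mV.
(1.8381 − 0)/0.00244141 = 752.8858; round gives code 753.
Code 753 maps back to 0 + 753×0.00244141 V = 1.8383789 V.
Error = 1.8381 − 1.8383789 = -0.000278906 V = -0.279 mV.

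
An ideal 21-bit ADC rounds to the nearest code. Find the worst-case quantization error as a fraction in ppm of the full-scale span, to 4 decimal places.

0.2384 ppm

Rounding → worst-case error = ½ LSB = V_FS/2^22, so 1e+06/4194304 = 0.238419 ppm of full scale.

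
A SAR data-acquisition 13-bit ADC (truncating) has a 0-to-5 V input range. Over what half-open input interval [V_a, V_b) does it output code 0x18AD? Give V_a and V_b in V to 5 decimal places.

LSB = 5/2^13 = 0.610 mV.
Code 0x18AD = 6317 decimal.
V_a = V_low + 6317·LSB = 3.85559 V; V_b = V_low + 6318·LSB = 3.8562 V.

[3.85559 V, 3.85620 V)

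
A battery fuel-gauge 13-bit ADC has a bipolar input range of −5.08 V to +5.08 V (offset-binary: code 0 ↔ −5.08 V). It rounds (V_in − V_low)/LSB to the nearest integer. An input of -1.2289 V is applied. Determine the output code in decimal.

With 8192 levels over 10.16 V, one step is 1.240 mV.
(V_in − V_low)/LSB = (-1.2289 − (−5.08)) / 0.00124023 = 3105.139.
round(3105.139) = 3105.

code 3105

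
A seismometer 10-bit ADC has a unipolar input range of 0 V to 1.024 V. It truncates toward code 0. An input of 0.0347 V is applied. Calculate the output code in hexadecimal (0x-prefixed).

Full-scale span = 1.024 V; LSB = 1.024/2^10 = 1.000 mV.
(0.0347 − 0) / 0.001 = 34.700 LSBs.
Floor → code 34.
In hexadecimal (0x-prefixed): 0x22.

code 0x22 (decimal 34)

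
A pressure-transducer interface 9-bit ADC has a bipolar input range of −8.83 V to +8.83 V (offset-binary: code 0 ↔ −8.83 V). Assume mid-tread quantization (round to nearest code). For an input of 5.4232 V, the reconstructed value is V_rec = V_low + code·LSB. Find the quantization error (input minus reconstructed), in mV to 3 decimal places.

7.927 mV

LSB = 17.66/2^9 = 34.492 mV.
Scaled input = 413.2298 LSBs, so code = 413.
Reconstructed: 5.4152734 V.
Difference: 0.00792656 V → 7.927 mV.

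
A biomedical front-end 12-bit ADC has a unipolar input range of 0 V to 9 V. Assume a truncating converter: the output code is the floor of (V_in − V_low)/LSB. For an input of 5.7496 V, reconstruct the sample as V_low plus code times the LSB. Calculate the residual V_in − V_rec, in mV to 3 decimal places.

One LSB is 9 V / 4096 = 2.197 mV.
Scaled input = 2616.7068 LSBs, so code = 2616.
Reconstructed: 5.7480469 V.
Error = 5.7496 − 5.7480469 = 0.00155313 V = 1.553 mV.

1.553 mV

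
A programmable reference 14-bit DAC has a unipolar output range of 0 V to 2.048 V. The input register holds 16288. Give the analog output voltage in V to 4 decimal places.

LSB = 2.048 V / 2^14 = 125.00 µV.
V_out = 0 + 16288 × 0.000125 V = 2.036 V.

2.0360 V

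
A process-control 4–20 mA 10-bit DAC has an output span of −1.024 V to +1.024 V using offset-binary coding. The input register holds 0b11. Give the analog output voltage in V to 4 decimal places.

LSB = 2.048 V / 2^10 = 2.000 mV.
Code 0b11 = 3 decimal.
V_out = (−1.024) + 3 × 0.002 V = -1.018 V.

-1.0180 V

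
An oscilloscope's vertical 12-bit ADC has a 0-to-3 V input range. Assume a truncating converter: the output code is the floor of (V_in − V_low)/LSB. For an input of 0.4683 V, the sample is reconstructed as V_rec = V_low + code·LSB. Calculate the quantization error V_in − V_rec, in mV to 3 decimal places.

0.282 mV

One LSB is 3 V / 4096 = 0.732 mV.
Scaled input = 639.3856 LSBs, so code = 639.
Reconstructed: 0.46801758 V.
V_in − V_rec = 0.000282422 V = 0.282 mV.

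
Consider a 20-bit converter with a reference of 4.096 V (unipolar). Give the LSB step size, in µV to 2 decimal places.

Full-scale span = 4.096 V.
LSB = 4.096 / 2^20 = 4.096 / 1048576 = 3.90625e-06 V = 3.91 µV.

3.91 µV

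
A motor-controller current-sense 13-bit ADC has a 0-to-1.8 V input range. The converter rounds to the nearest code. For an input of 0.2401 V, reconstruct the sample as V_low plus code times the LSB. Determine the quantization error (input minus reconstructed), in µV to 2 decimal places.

-61.13 µV

LSB = 1.8/2^13 = 219.73 µV.
(0.2401 − 0)/0.000219727 = 1092.7218; round gives code 1093.
Code 1093 maps back to 0 + 1093×0.000219727 V = 0.24016113 V.
Error = 0.2401 − 0.24016113 = -6.11328e-05 V = -61.13 µV.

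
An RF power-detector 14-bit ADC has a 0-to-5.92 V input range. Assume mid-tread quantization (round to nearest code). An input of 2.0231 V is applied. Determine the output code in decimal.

With 16384 levels over 5.92 V, one step is 361.33 µV.
(2.0231 − 0) / 0.000361328 = 5599.066 LSBs.
round(5599.066) = 5599.

code 5599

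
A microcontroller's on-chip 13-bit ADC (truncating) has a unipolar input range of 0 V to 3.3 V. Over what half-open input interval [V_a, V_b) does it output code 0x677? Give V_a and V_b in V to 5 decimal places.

[0.66669 V, 0.66709 V)

LSB = 3.3/2^13 = 402.83 µV.
Code 0x677 = 1655 decimal.
V_a = V_low + 1655·LSB = 0.666687 V; V_b = V_low + 1656·LSB = 0.66709 V.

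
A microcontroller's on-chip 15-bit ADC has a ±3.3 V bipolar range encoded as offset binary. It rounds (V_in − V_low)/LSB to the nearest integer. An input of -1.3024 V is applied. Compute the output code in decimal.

Full-scale span = 6.6 V; LSB = 6.6/2^15 = 201.42 µV.
Input sits at 9917.781 steps above V_low.
round(9917.781) = 9918.

code 9918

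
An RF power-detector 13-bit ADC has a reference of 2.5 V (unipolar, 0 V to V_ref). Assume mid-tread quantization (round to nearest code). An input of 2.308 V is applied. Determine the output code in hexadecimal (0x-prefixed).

Full-scale span = 2.5 V; LSB = 2.5/2^13 = 305.18 µV.
Input sits at 7562.854 steps above V_low.
So the output code is 7563.
In hexadecimal (0x-prefixed): 0x1D8B.

code 0x1D8B (decimal 7563)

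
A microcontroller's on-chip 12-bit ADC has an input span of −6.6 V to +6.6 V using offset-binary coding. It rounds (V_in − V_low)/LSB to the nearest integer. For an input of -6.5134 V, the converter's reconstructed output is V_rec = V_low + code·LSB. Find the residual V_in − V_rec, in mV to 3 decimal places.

One LSB is 13.2 V / 4096 = 3.223 mV.
(-6.5134 − (−6.6))/0.00322266 = 26.8722; round gives code 27.
Reconstructed: -6.5129883 V.
Error = -6.5134 − (−6.5129883) = -0.000411719 V = -0.412 mV.

-0.412 mV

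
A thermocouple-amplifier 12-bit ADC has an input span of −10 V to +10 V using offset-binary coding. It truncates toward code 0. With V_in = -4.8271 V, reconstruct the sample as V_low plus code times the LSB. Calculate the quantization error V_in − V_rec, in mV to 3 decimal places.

LSB = 20/2^12 = 4.883 mV.
(V_in − V_low)/LSB = (-4.8271 − (−10))/0.00488281 = 1059.4099 → code 1059 (floor).
V_rec = (−10) + 1059·0.00488281 = -4.8291016 V.
V_in − V_rec = 0.00200156 V = 2.002 mV.

2.002 mV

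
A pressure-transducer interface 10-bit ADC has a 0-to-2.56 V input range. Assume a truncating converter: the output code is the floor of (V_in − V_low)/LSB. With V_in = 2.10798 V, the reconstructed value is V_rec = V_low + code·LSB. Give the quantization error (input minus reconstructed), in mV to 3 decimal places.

Step size: 2.56 V ÷ 2^10 = 2.500 mV.
Scaled input = 843.1920 LSBs, so code = 843.
Code 843 maps back to 0 + 843×0.0025 V = 2.1075 V.
V_in − V_rec = 0.00048 V = 0.480 mV.

0.480 mV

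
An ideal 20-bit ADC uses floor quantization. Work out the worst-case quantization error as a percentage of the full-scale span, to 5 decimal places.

0.00010 %

Truncating → worst-case error = 1 LSB = V_FS/2^20, so 100/1048576 = 9.53674e-05 % of full scale.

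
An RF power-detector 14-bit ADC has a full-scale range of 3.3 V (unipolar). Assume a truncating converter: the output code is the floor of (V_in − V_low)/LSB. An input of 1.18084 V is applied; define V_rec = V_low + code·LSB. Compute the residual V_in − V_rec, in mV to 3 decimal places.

0.139 mV

Step size: 3.3 V ÷ 2^14 = 201.42 µV.
(1.18084 − 0)/0.000201416 = 5862.6917; ⌊·⌋ gives code 5862.
Code 5862 maps back to 0 + 5862×0.000201416 V = 1.1807007 V.
V_in − V_rec = 0.000139316 V = 0.139 mV.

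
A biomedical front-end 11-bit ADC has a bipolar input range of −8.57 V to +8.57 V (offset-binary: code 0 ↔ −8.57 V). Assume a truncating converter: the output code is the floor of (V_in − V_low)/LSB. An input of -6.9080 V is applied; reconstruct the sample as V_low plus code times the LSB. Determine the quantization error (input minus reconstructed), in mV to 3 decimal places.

LSB = 17.14/2^11 = 8.369 mV.
(V_in − V_low)/LSB = (-6.9080 − (−8.57))/0.00836914 = 198.5867 → code 198 (floor).
V_rec = (−8.57) + 198·0.00836914 = -6.9129102 V.
V_in − V_rec = 0.00491016 V = 4.910 mV.

4.910 mV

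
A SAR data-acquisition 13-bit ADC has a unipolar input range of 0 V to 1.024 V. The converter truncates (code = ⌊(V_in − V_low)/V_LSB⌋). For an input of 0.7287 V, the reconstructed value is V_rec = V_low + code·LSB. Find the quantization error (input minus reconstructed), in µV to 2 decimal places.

One LSB is 1.024 V / 8192 = 125.00 µV.
(V_in − V_low)/LSB = (0.7287 − 0)/0.000125 = 5829.6000 → code 5829 (floor).
V_rec = 0 + 5829·0.000125 = 0.728625 V.
V_in − V_rec = 7.5e-05 V = 75.00 µV.

75.00 µV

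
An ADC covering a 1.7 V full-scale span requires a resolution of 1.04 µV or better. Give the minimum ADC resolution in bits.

Number of steps required ≥ 1.7 V / 1.04 µV = 1634615.38.
Need 2^N ≥ 1634615.38; 2^20 = 1048576, 2^21 = 2097152.
Minimum N = 21.

21 bits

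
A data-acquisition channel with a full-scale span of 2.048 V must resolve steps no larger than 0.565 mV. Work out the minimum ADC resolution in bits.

Number of steps required ≥ 2.048 V / 0.565 mV = 3624.78.
Need 2^N ≥ 3624.78; 2^11 = 2048, 2^12 = 4096.
Minimum N = 12.

12 bits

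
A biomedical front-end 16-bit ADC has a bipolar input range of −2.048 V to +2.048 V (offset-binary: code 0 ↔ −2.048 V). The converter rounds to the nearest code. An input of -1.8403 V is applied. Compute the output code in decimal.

code 3323

Full-scale span = 4.096 V; LSB = 4.096/2^16 = 62.50 µV.
Input sits at 3323.200 steps above V_low.
So the output code is 3323.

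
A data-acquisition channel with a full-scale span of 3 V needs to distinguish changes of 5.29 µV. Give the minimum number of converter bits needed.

20 bits

Number of steps required ≥ 3 V / 5.29 µV = 567107.75.
Need 2^N ≥ 567107.75; 2^19 = 524288, 2^20 = 1048576.
Minimum N = 20.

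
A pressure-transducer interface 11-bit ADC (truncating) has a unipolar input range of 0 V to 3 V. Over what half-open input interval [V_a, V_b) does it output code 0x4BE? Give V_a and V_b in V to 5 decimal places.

[1.77832 V, 1.77979 V)

LSB = 3/2^11 = 1.465 mV.
Code 0x4BE = 1214 decimal.
V_a = V_low + 1214·LSB = 1.77832 V; V_b = V_low + 1215·LSB = 1.77979 V.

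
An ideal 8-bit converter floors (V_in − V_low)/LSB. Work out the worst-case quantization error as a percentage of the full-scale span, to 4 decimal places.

0.3906 %

Truncating → worst-case error = 1 LSB = V_FS/2^8, so 100/256 = 0.390625 % of full scale.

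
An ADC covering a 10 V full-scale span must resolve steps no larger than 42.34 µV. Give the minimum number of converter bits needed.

Number of steps required ≥ 10 V / 42.34 µV = 236183.28.
Need 2^N ≥ 236183.28; 2^17 = 131072, 2^18 = 262144.
Minimum N = 18.

18 bits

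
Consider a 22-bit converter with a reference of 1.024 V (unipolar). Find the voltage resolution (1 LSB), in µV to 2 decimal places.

Full-scale span = 1.024 V.
LSB = 1.024 / 2^22 = 1.024 / 4194304 = 2.44141e-07 V = 0.24 µV.

0.24 µV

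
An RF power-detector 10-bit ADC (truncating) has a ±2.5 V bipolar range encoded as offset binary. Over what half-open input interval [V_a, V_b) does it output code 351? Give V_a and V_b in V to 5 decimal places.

[-0.78613 V, -0.78125 V)

LSB = 5/2^10 = 4.883 mV.
V_a = V_low + 351·LSB = -0.786133 V; V_b = V_low + 352·LSB = -0.78125 V.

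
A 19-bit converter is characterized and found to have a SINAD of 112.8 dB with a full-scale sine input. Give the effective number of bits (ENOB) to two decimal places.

ENOB = (SINAD − 1.76) / 6.02 = (112.8 − 1.76)/6.02 = 18.445.

18.45 bits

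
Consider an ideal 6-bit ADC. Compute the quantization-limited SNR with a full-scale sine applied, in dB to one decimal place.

SNR ≈ 6.02·N + 1.76 dB = 6.02·6 + 1.76 = 37.88 dB.

37.9 dB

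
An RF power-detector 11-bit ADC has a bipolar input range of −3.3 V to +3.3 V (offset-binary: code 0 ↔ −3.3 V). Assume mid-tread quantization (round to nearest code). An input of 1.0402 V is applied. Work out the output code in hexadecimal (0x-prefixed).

With 2048 levels over 6.6 V, one step is 3.223 mV.
(V_in − V_low)/LSB = (1.0402 − (−3.3)) / 0.00322266 = 1346.777.
So the output code is 1347.
In hexadecimal (0x-prefixed): 0x543.

code 0x543 (decimal 1347)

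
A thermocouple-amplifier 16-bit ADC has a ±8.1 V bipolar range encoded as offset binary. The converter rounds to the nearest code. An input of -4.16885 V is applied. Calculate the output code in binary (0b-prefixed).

LSB = 16.2 V / 65536 = 247.19 µV.
Input sits at 15903.200 steps above V_low.
Round → code 15903.
In binary (0b-prefixed): 0b11111000011111.

code 0b11111000011111 (decimal 15903)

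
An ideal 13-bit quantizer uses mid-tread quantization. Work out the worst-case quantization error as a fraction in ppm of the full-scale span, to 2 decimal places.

61.04 ppm

Rounding → worst-case error = ½ LSB = V_FS/2^14, so 1e+06/16384 = 61.0352 ppm of full scale.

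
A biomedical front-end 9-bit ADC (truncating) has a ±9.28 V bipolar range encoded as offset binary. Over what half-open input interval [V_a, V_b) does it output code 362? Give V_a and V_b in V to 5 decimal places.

[3.84250 V, 3.87875 V)

LSB = 18.56/2^9 = 36.250 mV.
V_a = V_low + 362·LSB = 3.8425 V; V_b = V_low + 363·LSB = 3.87875 V.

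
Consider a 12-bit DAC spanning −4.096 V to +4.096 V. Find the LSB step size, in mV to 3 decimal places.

Full-scale span = 8.192 V.
LSB = 8.192 / 2^12 = 8.192 / 4096 = 0.002 V = 2.000 mV.

2.000 mV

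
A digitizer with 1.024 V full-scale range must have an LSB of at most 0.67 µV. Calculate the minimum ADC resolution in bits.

Number of steps required ≥ 1.024 V / 0.67 µV = 1528358.21.
Need 2^N ≥ 1528358.21; 2^20 = 1048576, 2^21 = 2097152.
Minimum N = 21.

21 bits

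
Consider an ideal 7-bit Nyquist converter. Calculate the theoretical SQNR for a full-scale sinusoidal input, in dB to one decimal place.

43.9 dB

SNR ≈ 6.02·N + 1.76 dB = 6.02·7 + 1.76 = 43.90 dB.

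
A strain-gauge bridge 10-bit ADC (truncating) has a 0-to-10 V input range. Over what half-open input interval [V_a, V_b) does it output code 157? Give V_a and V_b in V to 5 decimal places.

LSB = 10/2^10 = 9.766 mV.
V_a = V_low + 157·LSB = 1.5332 V; V_b = V_low + 158·LSB = 1.54297 V.

[1.53320 V, 1.54297 V)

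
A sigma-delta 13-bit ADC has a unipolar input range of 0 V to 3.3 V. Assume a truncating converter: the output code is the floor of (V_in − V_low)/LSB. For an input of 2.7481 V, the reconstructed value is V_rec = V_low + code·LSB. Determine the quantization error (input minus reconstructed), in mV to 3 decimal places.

One LSB is 3.3 V / 8192 = 402.83 µV.
(V_in − V_low)/LSB = (2.7481 − 0)/0.000402832 = 6821.9501 → code 6821 (floor).
Code 6821 maps back to 0 + 6821×0.000402832 V = 2.7477173 V.
Difference: 0.000382715 V → 0.383 mV.

0.383 mV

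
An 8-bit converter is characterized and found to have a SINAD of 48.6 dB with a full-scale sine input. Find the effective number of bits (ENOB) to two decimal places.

ENOB = (SINAD − 1.76) / 6.02 = (48.6 − 1.76)/6.02 = 7.781.

7.78 bits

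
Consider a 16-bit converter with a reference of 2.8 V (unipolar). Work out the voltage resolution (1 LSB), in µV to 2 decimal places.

Full-scale span = 2.8 V.
LSB = 2.8 / 2^16 = 2.8 / 65536 = 4.27246e-05 V = 42.72 µV.

42.72 µV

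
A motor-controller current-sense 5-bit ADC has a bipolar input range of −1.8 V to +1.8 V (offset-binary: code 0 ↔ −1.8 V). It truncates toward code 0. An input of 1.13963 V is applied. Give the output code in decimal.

code 26

LSB = 3.6 V / 32 = 112.500 mV.
Input sits at 26.130 steps above V_low.
Floor → code 26.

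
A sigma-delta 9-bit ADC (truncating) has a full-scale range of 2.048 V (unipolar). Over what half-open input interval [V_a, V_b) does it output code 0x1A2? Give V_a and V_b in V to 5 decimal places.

[1.67200 V, 1.67600 V)

LSB = 2.048/2^9 = 4.000 mV.
Code 0x1A2 = 418 decimal.
V_a = V_low + 418·LSB = 1.672 V; V_b = V_low + 419·LSB = 1.676 V.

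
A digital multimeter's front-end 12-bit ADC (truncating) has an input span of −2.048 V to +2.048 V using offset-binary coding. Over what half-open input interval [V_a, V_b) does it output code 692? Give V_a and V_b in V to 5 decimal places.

[-1.35600 V, -1.35500 V)

LSB = 4.096/2^12 = 1.000 mV.
V_a = V_low + 692·LSB = -1.356 V; V_b = V_low + 693·LSB = -1.355 V.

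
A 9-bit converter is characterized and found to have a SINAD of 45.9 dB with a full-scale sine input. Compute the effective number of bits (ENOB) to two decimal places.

7.33 bits

ENOB = (SINAD − 1.76) / 6.02 = (45.9 − 1.76)/6.02 = 7.332.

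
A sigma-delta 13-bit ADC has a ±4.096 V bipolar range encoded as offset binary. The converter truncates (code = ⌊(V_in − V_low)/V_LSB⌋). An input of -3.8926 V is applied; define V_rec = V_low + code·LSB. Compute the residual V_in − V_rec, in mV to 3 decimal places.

0.400 mV

LSB = 8.192/2^13 = 1.000 mV.
(-3.8926 − (−4.096))/0.001 = 203.4000; ⌊·⌋ gives code 203.
V_rec = (−4.096) + 203·0.001 = -3.893 V.
Difference: 0.0004 V → 0.400 mV.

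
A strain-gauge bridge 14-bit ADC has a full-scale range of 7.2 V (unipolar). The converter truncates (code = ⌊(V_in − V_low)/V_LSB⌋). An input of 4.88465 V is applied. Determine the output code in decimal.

With 16384 levels over 7.2 V, one step is 439.45 µV.
(4.88465 − 0) / 0.000439453 = 11115.292 LSBs.
So the output code is 11115.

code 11115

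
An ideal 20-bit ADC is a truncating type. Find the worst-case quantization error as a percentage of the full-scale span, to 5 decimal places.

Truncating → worst-case error = 1 LSB = V_FS/2^20, so 100/1048576 = 9.53674e-05 % of full scale.

0.00010 %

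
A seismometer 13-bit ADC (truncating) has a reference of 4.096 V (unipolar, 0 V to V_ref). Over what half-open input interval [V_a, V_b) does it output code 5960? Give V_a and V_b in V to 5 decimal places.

LSB = 4.096/2^13 = 0.500 mV.
V_a = V_low + 5960·LSB = 2.98 V; V_b = V_low + 5961·LSB = 2.9805 V.

[2.98000 V, 2.98050 V)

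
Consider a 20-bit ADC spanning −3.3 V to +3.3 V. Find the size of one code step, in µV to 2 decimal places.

Full-scale span = 6.6 V.
LSB = 6.6 / 2^20 = 6.6 / 1048576 = 6.29425e-06 V = 6.29 µV.

6.29 µV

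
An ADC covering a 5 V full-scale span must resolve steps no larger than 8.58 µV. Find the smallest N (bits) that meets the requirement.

20 bits

Number of steps required ≥ 5 V / 8.58 µV = 582750.58.
Need 2^N ≥ 582750.58; 2^19 = 524288, 2^20 = 1048576.
Minimum N = 20.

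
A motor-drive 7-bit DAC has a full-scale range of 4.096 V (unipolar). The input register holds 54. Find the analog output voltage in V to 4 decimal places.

LSB = 4.096 V / 2^7 = 32.000 mV.
V_out = 0 + 54 × 0.032 V = 1.728 V.

1.7280 V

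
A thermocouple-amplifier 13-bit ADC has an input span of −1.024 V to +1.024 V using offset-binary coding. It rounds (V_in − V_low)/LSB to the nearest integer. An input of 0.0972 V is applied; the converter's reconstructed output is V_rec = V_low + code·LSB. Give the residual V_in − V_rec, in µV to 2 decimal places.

One LSB is 2.048 V / 8192 = 250.00 µV.
(0.0972 − (−1.024))/0.00025 = 4484.8000; round gives code 4485.
Reconstructed: 0.09725 V.
Error = 0.0972 − 0.09725 = -5e-05 V = -50.00 µV.

-50.00 µV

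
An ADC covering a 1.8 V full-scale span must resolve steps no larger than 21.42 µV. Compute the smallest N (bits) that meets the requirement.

Number of steps required ≥ 1.8 V / 21.42 µV = 84033.61.
Need 2^N ≥ 84033.61; 2^16 = 65536, 2^17 = 131072.
Minimum N = 17.

17 bits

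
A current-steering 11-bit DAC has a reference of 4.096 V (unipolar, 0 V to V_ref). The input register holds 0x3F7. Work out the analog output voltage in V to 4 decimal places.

2.0300 V

LSB = 4.096 V / 2^11 = 2.000 mV.
Code 0x3F7 = 1015 decimal.
V_out = 0 + 1015 × 0.002 V = 2.03 V.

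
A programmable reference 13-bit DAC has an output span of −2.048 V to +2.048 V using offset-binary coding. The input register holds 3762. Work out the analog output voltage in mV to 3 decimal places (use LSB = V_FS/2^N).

LSB = 4.096 V / 2^13 = 0.500 mV.
V_out = (−2.048) + 3762 × 0.0005 V = -0.167 V.
= -167.000 mV.

-167.000 mV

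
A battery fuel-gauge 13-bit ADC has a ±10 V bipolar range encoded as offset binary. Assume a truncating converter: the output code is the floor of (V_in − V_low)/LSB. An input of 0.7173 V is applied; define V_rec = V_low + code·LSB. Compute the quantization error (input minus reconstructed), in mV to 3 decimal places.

Step size: 20 V ÷ 2^13 = 2.441 mV.
(V_in − V_low)/LSB = (0.7173 − (−10))/0.00244141 = 4389.8061 → code 4389 (floor).
Code 4389 maps back to (−10) + 4389×0.00244141 V = 0.71533203 V.
Difference: 0.00196797 V → 1.968 mV.

1.968 mV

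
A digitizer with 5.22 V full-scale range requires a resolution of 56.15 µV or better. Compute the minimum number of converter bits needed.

Number of steps required ≥ 5.22 V / 56.15 µV = 92965.27.
Need 2^N ≥ 92965.27; 2^16 = 65536, 2^17 = 131072.
Minimum N = 17.

17 bits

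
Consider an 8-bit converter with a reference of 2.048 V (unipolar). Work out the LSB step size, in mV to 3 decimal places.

Full-scale span = 2.048 V.
LSB = 2.048 / 2^8 = 2.048 / 256 = 0.008 V = 8.000 mV.

8.000 mV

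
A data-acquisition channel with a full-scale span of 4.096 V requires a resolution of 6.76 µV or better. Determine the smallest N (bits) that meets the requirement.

20 bits

Number of steps required ≥ 4.096 V / 6.76 µV = 605917.16.
Need 2^N ≥ 605917.16; 2^19 = 524288, 2^20 = 1048576.
Minimum N = 20.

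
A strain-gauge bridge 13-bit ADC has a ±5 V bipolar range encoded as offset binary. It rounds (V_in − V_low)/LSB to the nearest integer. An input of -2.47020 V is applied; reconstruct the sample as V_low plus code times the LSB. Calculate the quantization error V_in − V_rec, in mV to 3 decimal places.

0.503 mV

One LSB is 10 V / 8192 = 1.221 mV.
(-2.47020 − (−5))/0.0012207 = 2072.4122; round gives code 2072.
V_rec = (−5) + 2072·0.0012207 = -2.4707031 V.
V_in − V_rec = 0.000503125 V = 0.503 mV.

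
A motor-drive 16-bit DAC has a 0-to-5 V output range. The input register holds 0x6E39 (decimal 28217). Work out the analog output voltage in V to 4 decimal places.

2.1528 V

LSB = 5 V / 2^16 = 76.29 µV.
Code 0x6E39 = 28217 decimal.
V_out = 0 + 28217 × 7.62939e-05 V = 2.15279 V.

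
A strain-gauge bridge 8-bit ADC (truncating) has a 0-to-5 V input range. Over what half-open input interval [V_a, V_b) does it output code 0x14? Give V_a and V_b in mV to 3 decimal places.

[390.625 mV, 410.156 mV)

LSB = 5/2^8 = 19.531 mV.
Code 0x14 = 20 decimal.
V_a = V_low + 20·LSB = 0.390625 V; V_b = V_low + 21·LSB = 0.410156 V.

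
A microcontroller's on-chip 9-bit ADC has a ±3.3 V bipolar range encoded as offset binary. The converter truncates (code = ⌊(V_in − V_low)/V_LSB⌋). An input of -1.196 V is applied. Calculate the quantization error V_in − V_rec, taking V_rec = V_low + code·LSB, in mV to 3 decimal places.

2.828 mV

Step size: 6.6 V ÷ 2^9 = 12.891 mV.
(V_in − V_low)/LSB = (-1.196 − (−3.3))/0.0128906 = 163.2194 → code 163 (floor).
Reconstructed: -1.1988281 V.
V_in − V_rec = 0.00282812 V = 2.828 mV.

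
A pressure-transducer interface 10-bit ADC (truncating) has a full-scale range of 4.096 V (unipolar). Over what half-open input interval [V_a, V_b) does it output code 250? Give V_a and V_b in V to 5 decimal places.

LSB = 4.096/2^10 = 4.000 mV.
V_a = V_low + 250·LSB = 1 V; V_b = V_low + 251·LSB = 1.004 V.

[1.00000 V, 1.00400 V)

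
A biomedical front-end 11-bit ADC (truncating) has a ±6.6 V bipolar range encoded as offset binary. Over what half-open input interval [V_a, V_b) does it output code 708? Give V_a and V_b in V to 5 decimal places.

LSB = 13.2/2^11 = 6.445 mV.
V_a = V_low + 708·LSB = -2.03672 V; V_b = V_low + 709·LSB = -2.03027 V.

[-2.03672 V, -2.03027 V)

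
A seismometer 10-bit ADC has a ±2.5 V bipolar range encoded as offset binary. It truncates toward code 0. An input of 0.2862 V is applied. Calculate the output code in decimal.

code 570

With 1024 levels over 5 V, one step is 4.883 mV.
Input sits at 570.614 steps above V_low.
Floor → code 570.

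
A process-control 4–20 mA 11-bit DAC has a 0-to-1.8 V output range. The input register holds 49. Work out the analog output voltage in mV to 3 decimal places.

LSB = 1.8 V / 2^11 = 0.879 mV.
V_out = 0 + 49 × 0.000878906 V = 0.0430664 V.
= 43.066 mV.

43.066 mV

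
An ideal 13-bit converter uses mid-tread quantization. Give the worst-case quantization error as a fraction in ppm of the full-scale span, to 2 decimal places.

61.04 ppm

Rounding → worst-case error = ½ LSB = V_FS/2^14, so 1e+06/16384 = 61.0352 ppm of full scale.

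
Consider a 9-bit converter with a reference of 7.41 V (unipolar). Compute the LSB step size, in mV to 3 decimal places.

Full-scale span = 7.41 V.
LSB = 7.41 / 2^9 = 7.41 / 512 = 0.0144727 V = 14.473 mV.

14.473 mV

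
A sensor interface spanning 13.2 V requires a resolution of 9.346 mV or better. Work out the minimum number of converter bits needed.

11 bits

Number of steps required ≥ 13.2 V / 9.346 mV = 1412.37.
Need 2^N ≥ 1412.37; 2^10 = 1024, 2^11 = 2048.
Minimum N = 11.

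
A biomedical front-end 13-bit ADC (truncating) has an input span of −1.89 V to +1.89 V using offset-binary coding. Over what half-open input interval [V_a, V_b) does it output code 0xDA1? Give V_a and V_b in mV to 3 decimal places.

LSB = 3.78/2^13 = 461.43 µV.
Code 0xDA1 = 3489 decimal.
V_a = V_low + 3489·LSB = -0.280085 V; V_b = V_low + 3490·LSB = -0.279624 V.

[-280.085 mV, -279.624 mV)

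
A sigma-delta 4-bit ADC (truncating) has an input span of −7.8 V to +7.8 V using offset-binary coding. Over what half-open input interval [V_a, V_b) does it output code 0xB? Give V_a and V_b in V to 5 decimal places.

LSB = 15.6/2^4 = 0.9750 V.
Code 0xB = 11 decimal.
V_a = V_low + 11·LSB = 2.925 V; V_b = V_low + 12·LSB = 3.9 V.

[2.92500 V, 3.90000 V)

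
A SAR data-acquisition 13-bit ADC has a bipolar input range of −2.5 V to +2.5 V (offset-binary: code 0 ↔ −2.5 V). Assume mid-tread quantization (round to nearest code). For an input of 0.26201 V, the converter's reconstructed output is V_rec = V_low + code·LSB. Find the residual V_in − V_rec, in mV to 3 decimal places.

0.169 mV

Step size: 5 V ÷ 2^13 = 0.610 mV.
Scaled input = 4525.2772 LSBs, so code = 4525.
V_rec = (−2.5) + 4525·0.000610352 = 0.26184082 V.
V_in − V_rec = 0.00016918 V = 0.169 mV.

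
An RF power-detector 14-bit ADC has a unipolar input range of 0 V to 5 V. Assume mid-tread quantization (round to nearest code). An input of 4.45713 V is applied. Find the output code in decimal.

code 14605

LSB = 5 V / 16384 = 305.18 µV.
(V_in − V_low)/LSB = (4.45713 − 0) / 0.000305176 = 14605.124.
So the output code is 14605.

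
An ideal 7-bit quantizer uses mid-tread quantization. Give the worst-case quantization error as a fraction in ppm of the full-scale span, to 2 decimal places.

3906.25 ppm

Rounding → worst-case error = ½ LSB = V_FS/2^8, so 1e+06/256 = 3906.25 ppm of full scale.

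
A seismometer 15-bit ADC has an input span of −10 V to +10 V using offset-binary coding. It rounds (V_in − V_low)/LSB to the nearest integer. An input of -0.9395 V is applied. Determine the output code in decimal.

Full-scale span = 20 V; LSB = 20/2^15 = 0.610 mV.
(V_in − V_low)/LSB = (-0.9395 − (−10)) / 0.000610352 = 14844.723.
round(14844.723) = 14845.

code 14845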